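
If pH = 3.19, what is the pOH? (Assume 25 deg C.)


At 25 deg C, pH + pOH = 14.
pOH = 14 - pH = 14 - 3.19
pOH = 10.81:

10.81


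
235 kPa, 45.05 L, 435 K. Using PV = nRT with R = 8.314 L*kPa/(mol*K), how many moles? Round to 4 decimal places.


PV = nRT, solve for n = PV / (RT).
PV = 235 * 45.05 = 10586.75
RT = 8.314 * 435 = 3616.59
n = 10586.75 / 3616.59
n = 2.92727403 mol, rounded to 4 dp:

2.9273 mol


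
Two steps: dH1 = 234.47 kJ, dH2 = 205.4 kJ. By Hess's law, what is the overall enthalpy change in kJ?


Hess's law: enthalpy is a state function, so add the step enthalpies.
dH_total = dH1 + dH2 = 234.47 + (205.4)
dH_total = 439.87 kJ:

439.87 kJ


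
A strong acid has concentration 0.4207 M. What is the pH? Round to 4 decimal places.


A strong acid dissociates completely, so [H+] equals the given concentration.
pH = -log10([H+]) = -log10(0.4207)
pH = 0.37602749, rounded to 4 dp:

0.3760


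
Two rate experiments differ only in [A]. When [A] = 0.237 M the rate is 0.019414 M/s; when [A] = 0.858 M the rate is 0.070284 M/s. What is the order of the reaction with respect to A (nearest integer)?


Rate is proportional to [A]^n, so rate2/rate1 = ([A]2/[A]1)^n. Take logs to solve for n.
rate2/rate1 = 0.070284 / 0.019414 = 3.6203
[A]2/[A]1 = 0.858 / 0.237 = 3.6203
n = ln(3.6203) / ln(3.6203) = 1.0
Nearest integer order:

1


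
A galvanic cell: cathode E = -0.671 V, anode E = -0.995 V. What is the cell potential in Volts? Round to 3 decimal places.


Standard cell potential: E_cell = E_cathode - E_anode.
E_cell = -0.671 - (-0.995)
E_cell = 0.324 V, rounded to 3 dp:

0.324 V


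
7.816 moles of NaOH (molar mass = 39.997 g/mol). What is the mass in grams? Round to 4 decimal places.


mass = n * M
mass = 7.816 * 39.997
mass = 312.616552 g, rounded to 4 dp:

312.6166 g


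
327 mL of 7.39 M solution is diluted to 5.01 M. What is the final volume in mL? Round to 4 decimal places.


Dilution: M1*V1 = M2*V2, solve for V2.
V2 = M1*V1 / M2
V2 = 7.39 * 327 / 5.01
V2 = 2416.53 / 5.01
V2 = 482.34131737 mL, rounded to 4 dp:

482.3413 mL


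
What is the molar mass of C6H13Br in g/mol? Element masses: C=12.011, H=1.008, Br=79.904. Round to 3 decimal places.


M = sum(count * atomic_mass) over atoms.
M = 6*12.011 + 13*1.008 + 1*79.904
M = 72.066 + 13.104 + 79.904
M = 165.074 g/mol, rounded to 3 dp:

165.074 g/mol


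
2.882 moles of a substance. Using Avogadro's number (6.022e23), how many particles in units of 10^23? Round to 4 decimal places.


N = n * NA, then divide by 1e23 for the requested units.
N / 1e23 = n * 6.022
N / 1e23 = 2.882 * 6.022
N / 1e23 = 17.355404, rounded to 4 dp:

17.3554


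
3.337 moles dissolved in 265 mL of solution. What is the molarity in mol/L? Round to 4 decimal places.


Convert volume to liters: V_L = V_mL / 1000.
V_L = 265 / 1000 = 0.265 L
M = n / V_L = 3.337 / 0.265
M = 12.59245283 mol/L, rounded to 4 dp:

12.5925 mol/L


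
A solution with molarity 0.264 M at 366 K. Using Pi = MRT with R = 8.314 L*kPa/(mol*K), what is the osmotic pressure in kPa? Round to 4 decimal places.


Osmotic pressure (van't Hoff): Pi = M*R*T.
RT = 8.314 * 366 = 3042.924
Pi = 0.264 * 3042.924
Pi = 803.331936 kPa, rounded to 4 dp:

803.3319 kPa


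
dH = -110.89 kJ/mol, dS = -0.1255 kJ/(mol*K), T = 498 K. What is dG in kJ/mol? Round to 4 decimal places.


Gibbs: dG = dH - T*dS (consistent units, dS already in kJ/(mol*K)).
T*dS = 498 * -0.1255 = -62.499
dG = -110.89 - (-62.499)
dG = -48.391 kJ/mol, rounded to 4 dp:

-48.3910 kJ/mol


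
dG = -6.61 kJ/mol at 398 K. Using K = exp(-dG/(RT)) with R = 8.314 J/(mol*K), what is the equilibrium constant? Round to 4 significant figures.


dG is in kJ/mol; multiply by 1000 to match R in J/(mol*K).
RT = 8.314 * 398 = 3308.972 J/mol
exponent = -dG*1000 / (RT) = -(-6.61*1000) / 3308.972 = 1.99759925
K = exp(1.99759925)
K = 7.3713381, rounded to 4 significant figures:

7.371


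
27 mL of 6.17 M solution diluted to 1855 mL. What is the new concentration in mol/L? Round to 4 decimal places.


Dilution: M1*V1 = M2*V2, solve for M2.
M2 = M1*V1 / V2
M2 = 6.17 * 27 / 1855
M2 = 166.59 / 1855
M2 = 0.08980593 mol/L, rounded to 4 dp:

0.0898 mol/L


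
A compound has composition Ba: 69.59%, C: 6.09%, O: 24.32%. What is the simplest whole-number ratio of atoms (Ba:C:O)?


Assume 100 g of compound, divide each mass% by atomic mass to get moles, then normalize by the smallest to get a raw atom ratio.
Moles per 100 g: Ba: 69.59/137.327 = 0.5067, C: 6.09/12.011 = 0.507, O: 24.32/15.999 = 1.5201
Raw ratio (divide by min = 0.5067): Ba: 1.0, C: 1.001, O: 3.0
Multiply by 1 to clear fractions: Ba: 1.0 ~= 1, C: 1.001 ~= 1, O: 3.0 ~= 3
Reduce by GCD to get the simplest whole-number ratio:

1:1:3


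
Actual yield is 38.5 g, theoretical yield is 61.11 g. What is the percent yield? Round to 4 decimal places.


% yield = 100 * actual / theoretical
% yield = 100 * 38.5 / 61.11
% yield = 63.00114548 %, rounded to 4 dp:

63.0011 %


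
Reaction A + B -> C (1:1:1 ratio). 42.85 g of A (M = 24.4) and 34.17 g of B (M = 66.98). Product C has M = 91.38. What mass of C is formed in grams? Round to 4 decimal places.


Find moles of each reactant; the smaller value is the limiting reagent in a 1:1:1 reaction, so moles_C equals moles of the limiter.
n_A = mass_A / M_A = 42.85 / 24.4 = 1.756148 mol
n_B = mass_B / M_B = 34.17 / 66.98 = 0.510152 mol
Limiting reagent: B (smaller), n_limiting = 0.510152 mol
mass_C = n_limiting * M_C = 0.510152 * 91.38
mass_C = 46.61768976 g, rounded to 4 dp:

46.6177 g


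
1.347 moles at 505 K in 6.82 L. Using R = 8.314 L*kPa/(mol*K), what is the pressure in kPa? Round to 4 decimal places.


PV = nRT, solve for P = nRT / V.
nRT = 1.347 * 8.314 * 505 = 5655.4738
P = 5655.4738 / 6.82
P = 829.24835777 kPa, rounded to 4 dp:

829.2484 kPa


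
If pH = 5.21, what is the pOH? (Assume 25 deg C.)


At 25 deg C, pH + pOH = 14.
pOH = 14 - pH = 14 - 5.21
pOH = 8.79:

8.79


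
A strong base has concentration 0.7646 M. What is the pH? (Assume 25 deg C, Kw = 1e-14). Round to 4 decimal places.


A strong base dissociates completely, so [OH-] equals the given concentration.
pOH = -log10([OH-]) = -log10(0.7646) = 0.116566
pH = 14 - pOH = 14 - 0.116566
pH = 13.883434, rounded to 4 dp:

13.8834


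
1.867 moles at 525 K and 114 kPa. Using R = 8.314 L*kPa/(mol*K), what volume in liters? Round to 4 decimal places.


PV = nRT, solve for V = nRT / P.
nRT = 1.867 * 8.314 * 525 = 8149.1749
V = 8149.1749 / 114
V = 71.48399035 L, rounded to 4 dp:

71.4840 L


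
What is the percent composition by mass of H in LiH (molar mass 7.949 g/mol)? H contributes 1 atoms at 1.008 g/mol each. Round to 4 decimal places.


pct = 100 * (n_elem * M_elem) / M_total
mass_contribution = 1 * 1.008 = 1.008 g/mol
pct = 100 * 1.008 / 7.949
pct = 12.68084036 %, rounded to 4 dp:

12.6808 %


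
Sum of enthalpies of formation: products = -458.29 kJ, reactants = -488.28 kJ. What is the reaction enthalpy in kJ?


dH_rxn = sum(dH_f products) - sum(dH_f reactants)
dH_rxn = -458.29 - (-488.28)
dH_rxn = 29.99 kJ:

29.99 kJ


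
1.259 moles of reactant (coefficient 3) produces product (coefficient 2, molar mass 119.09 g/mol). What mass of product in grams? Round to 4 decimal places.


Use the coefficient ratio to convert reactant moles to product moles, then multiply by the product's molar mass.
moles_P = moles_R * (coeff_P / coeff_R) = 1.259 * (2/3) = 0.839333
mass_P = moles_P * M_P = 0.839333 * 119.09
mass_P = 99.95616697 g, rounded to 4 dp:

99.9562 g


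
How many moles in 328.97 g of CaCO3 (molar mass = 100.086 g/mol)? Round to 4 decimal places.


n = mass / M
n = 328.97 / 100.086
n = 3.28687329 mol, rounded to 4 dp:

3.2869 mol


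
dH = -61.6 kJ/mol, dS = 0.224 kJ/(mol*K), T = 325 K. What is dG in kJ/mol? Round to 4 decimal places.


Gibbs: dG = dH - T*dS (consistent units, dS already in kJ/(mol*K)).
T*dS = 325 * 0.224 = 72.8
dG = -61.6 - (72.8)
dG = -134.4 kJ/mol, rounded to 4 dp:

-134.4000 kJ/mol


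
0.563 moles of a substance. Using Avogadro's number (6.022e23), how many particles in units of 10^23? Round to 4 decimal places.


N = n * NA, then divide by 1e23 for the requested units.
N / 1e23 = n * 6.022
N / 1e23 = 0.563 * 6.022
N / 1e23 = 3.390386, rounded to 4 dp:

3.3904


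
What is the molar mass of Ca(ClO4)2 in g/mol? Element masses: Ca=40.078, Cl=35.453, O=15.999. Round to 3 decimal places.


M = sum(count * atomic_mass) over atoms.
M = 1*40.078 + 2*35.453 + 8*15.999
M = 40.078 + 70.906 + 127.992
M = 238.976 g/mol, rounded to 3 dp:

238.976 g/mol


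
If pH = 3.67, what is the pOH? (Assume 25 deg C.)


At 25 deg C, pH + pOH = 14.
pOH = 14 - pH = 14 - 3.67
pOH = 10.33:

10.33


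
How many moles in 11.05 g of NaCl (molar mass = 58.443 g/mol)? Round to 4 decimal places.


n = mass / M
n = 11.05 / 58.443
n = 0.18907311 mol, rounded to 4 dp:

0.1891 mol


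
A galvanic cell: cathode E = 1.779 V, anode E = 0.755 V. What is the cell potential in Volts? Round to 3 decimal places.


Standard cell potential: E_cell = E_cathode - E_anode.
E_cell = 1.779 - (0.755)
E_cell = 1.024 V, rounded to 3 dp:

1.024 V


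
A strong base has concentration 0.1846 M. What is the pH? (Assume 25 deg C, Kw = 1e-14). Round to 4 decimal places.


A strong base dissociates completely, so [OH-] equals the given concentration.
pOH = -log10([OH-]) = -log10(0.1846) = 0.733768
pH = 14 - pOH = 14 - 0.733768
pH = 13.266232, rounded to 4 dp:

13.2662


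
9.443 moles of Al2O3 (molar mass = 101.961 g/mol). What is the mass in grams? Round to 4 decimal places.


mass = n * M
mass = 9.443 * 101.961
mass = 962.817723 g, rounded to 4 dp:

962.8177 g


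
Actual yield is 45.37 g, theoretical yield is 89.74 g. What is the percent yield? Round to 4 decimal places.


% yield = 100 * actual / theoretical
% yield = 100 * 45.37 / 89.74
% yield = 50.55716514 %, rounded to 4 dp:

50.5572 %


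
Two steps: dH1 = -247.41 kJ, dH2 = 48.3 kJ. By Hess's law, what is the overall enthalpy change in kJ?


Hess's law: enthalpy is a state function, so add the step enthalpies.
dH_total = dH1 + dH2 = -247.41 + (48.3)
dH_total = -199.11 kJ:

-199.11 kJ


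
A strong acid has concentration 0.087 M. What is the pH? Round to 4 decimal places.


A strong acid dissociates completely, so [H+] equals the given concentration.
pH = -log10([H+]) = -log10(0.087)
pH = 1.06048075, rounded to 4 dp:

1.0605


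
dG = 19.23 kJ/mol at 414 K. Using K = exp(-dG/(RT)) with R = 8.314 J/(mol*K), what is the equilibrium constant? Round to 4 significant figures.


dG is in kJ/mol; multiply by 1000 to match R in J/(mol*K).
RT = 8.314 * 414 = 3441.996 J/mol
exponent = -dG*1000 / (RT) = -(19.23*1000) / 3441.996 = -5.58687459
K = exp(-5.58687459)
K = 0.0037467196, rounded to 4 significant figures:

0.003747


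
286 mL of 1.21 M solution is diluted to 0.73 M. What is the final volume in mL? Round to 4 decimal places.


Dilution: M1*V1 = M2*V2, solve for V2.
V2 = M1*V1 / M2
V2 = 1.21 * 286 / 0.73
V2 = 346.06 / 0.73
V2 = 474.05479452 mL, rounded to 4 dp:

474.0548 mL


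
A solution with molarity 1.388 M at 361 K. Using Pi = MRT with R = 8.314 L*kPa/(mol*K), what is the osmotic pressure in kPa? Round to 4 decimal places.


Osmotic pressure (van't Hoff): Pi = M*R*T.
RT = 8.314 * 361 = 3001.354
Pi = 1.388 * 3001.354
Pi = 4165.879352 kPa, rounded to 4 dp:

4165.8794 kPa


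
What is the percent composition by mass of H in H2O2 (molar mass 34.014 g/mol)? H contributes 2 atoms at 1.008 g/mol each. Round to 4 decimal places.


pct = 100 * (n_elem * M_elem) / M_total
mass_contribution = 2 * 1.008 = 2.016 g/mol
pct = 100 * 2.016 / 34.014
pct = 5.92697125 %, rounded to 4 dp:

5.9270 %


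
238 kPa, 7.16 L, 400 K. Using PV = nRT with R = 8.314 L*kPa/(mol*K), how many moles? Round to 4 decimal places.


PV = nRT, solve for n = PV / (RT).
PV = 238 * 7.16 = 1704.08
RT = 8.314 * 400 = 3325.6
n = 1704.08 / 3325.6
n = 0.5124128 mol, rounded to 4 dp:

0.5124 mol


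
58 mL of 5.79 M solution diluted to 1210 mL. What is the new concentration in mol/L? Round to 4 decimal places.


Dilution: M1*V1 = M2*V2, solve for M2.
M2 = M1*V1 / V2
M2 = 5.79 * 58 / 1210
M2 = 335.82 / 1210
M2 = 0.27753719 mol/L, rounded to 4 dp:

0.2775 mol/L


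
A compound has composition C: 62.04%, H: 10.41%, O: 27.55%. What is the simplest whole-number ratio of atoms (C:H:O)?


Assume 100 g of compound, divide each mass% by atomic mass to get moles, then normalize by the smallest to get a raw atom ratio.
Moles per 100 g: C: 62.04/12.011 = 5.1653, H: 10.41/1.008 = 10.3274, O: 27.55/15.999 = 1.722
Raw ratio (divide by min = 1.722): C: 3.0, H: 5.997, O: 1.0
Multiply by 1 to clear fractions: C: 3.0 ~= 3, H: 5.997 ~= 6, O: 1.0 ~= 1
Reduce by GCD to get the simplest whole-number ratio:

3:6:1


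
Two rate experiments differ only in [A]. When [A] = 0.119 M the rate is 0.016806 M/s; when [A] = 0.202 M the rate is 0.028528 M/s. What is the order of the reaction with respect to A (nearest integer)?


Rate is proportional to [A]^n, so rate2/rate1 = ([A]2/[A]1)^n. Take logs to solve for n.
rate2/rate1 = 0.028528 / 0.016806 = 1.6975
[A]2/[A]1 = 0.202 / 0.119 = 1.6975
n = ln(1.6975) / ln(1.6975) = 1.0
Nearest integer order:

1


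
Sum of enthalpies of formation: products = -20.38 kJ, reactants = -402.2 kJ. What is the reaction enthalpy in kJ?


dH_rxn = sum(dH_f products) - sum(dH_f reactants)
dH_rxn = -20.38 - (-402.2)
dH_rxn = 381.82 kJ:

381.82 kJ


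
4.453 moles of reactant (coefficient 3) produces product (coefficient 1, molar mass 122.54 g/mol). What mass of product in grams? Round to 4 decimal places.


Use the coefficient ratio to convert reactant moles to product moles, then multiply by the product's molar mass.
moles_P = moles_R * (coeff_P / coeff_R) = 4.453 * (1/3) = 1.484333
mass_P = moles_P * M_P = 1.484333 * 122.54
mass_P = 181.89016582 g, rounded to 4 dp:

181.8902 g


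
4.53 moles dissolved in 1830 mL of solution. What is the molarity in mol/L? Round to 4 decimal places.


Convert volume to liters: V_L = V_mL / 1000.
V_L = 1830 / 1000 = 1.83 L
M = n / V_L = 4.53 / 1.83
M = 2.47540984 mol/L, rounded to 4 dp:

2.4754 mol/L


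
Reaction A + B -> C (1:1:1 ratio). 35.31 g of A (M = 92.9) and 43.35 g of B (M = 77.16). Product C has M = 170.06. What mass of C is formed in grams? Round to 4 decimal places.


Find moles of each reactant; the smaller value is the limiting reagent in a 1:1:1 reaction, so moles_C equals moles of the limiter.
n_A = mass_A / M_A = 35.31 / 92.9 = 0.380086 mol
n_B = mass_B / M_B = 43.35 / 77.16 = 0.56182 mol
Limiting reagent: A (smaller), n_limiting = 0.380086 mol
mass_C = n_limiting * M_C = 0.380086 * 170.06
mass_C = 64.63742516 g, rounded to 4 dp:

64.6374 g


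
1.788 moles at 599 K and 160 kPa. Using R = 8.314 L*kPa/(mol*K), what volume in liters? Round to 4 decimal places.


PV = nRT, solve for V = nRT / P.
nRT = 1.788 * 8.314 * 599 = 8904.3938
V = 8904.3938 / 160
V = 55.65246125 L, rounded to 4 dp:

55.6525 L


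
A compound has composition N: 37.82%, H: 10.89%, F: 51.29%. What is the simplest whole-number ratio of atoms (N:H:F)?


Assume 100 g of compound, divide each mass% by atomic mass to get moles, then normalize by the smallest to get a raw atom ratio.
Moles per 100 g: N: 37.82/14.007 = 2.7001, H: 10.89/1.008 = 10.8036, F: 51.29/18.998 = 2.6998
Raw ratio (divide by min = 2.6998): N: 1.0, H: 4.002, F: 1.0
Multiply by 1 to clear fractions: N: 1.0 ~= 1, H: 4.002 ~= 4, F: 1.0 ~= 1
Reduce by GCD to get the simplest whole-number ratio:

1:4:1


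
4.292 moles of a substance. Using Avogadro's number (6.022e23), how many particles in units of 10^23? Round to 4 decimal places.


N = n * NA, then divide by 1e23 for the requested units.
N / 1e23 = n * 6.022
N / 1e23 = 4.292 * 6.022
N / 1e23 = 25.846424, rounded to 4 dp:

25.8464


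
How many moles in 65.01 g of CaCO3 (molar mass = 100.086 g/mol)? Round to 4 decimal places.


n = mass / M
n = 65.01 / 100.086
n = 0.64954139 mol, rounded to 4 dp:

0.6495 mol


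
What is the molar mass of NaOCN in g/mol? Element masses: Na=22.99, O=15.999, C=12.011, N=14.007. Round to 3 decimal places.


M = sum(count * atomic_mass) over atoms.
M = 1*22.99 + 1*15.999 + 1*12.011 + 1*14.007
M = 22.99 + 15.999 + 12.011 + 14.007
M = 65.007 g/mol, rounded to 3 dp:

65.007 g/mol


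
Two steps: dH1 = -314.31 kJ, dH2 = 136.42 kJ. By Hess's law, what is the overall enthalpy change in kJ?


Hess's law: enthalpy is a state function, so add the step enthalpies.
dH_total = dH1 + dH2 = -314.31 + (136.42)
dH_total = -177.89 kJ:

-177.89 kJ


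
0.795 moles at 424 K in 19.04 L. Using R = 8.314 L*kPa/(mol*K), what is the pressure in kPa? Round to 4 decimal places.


PV = nRT, solve for P = nRT / V.
nRT = 0.795 * 8.314 * 424 = 2802.4831
P = 2802.4831 / 19.04
P = 147.18923845 kPa, rounded to 4 dp:

147.1892 kPa


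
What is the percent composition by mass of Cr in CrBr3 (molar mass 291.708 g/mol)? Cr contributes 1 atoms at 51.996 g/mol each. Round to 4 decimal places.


pct = 100 * (n_elem * M_elem) / M_total
mass_contribution = 1 * 51.996 = 51.996 g/mol
pct = 100 * 51.996 / 291.708
pct = 17.82467399 %, rounded to 4 dp:

17.8247 %


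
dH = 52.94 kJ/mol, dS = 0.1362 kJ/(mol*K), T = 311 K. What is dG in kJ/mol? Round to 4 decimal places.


Gibbs: dG = dH - T*dS (consistent units, dS already in kJ/(mol*K)).
T*dS = 311 * 0.1362 = 42.3582
dG = 52.94 - (42.3582)
dG = 10.5818 kJ/mol, rounded to 4 dp:

10.5818 kJ/mol


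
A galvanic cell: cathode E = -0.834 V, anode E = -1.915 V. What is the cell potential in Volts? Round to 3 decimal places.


Standard cell potential: E_cell = E_cathode - E_anode.
E_cell = -0.834 - (-1.915)
E_cell = 1.081 V, rounded to 3 dp:

1.081 V


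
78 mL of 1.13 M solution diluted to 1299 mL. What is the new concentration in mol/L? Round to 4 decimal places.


Dilution: M1*V1 = M2*V2, solve for M2.
M2 = M1*V1 / V2
M2 = 1.13 * 78 / 1299
M2 = 88.14 / 1299
M2 = 0.06785219 mol/L, rounded to 4 dp:

0.0679 mol/L


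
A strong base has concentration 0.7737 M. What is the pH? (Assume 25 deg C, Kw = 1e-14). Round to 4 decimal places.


A strong base dissociates completely, so [OH-] equals the given concentration.
pOH = -log10([OH-]) = -log10(0.7737) = 0.111427
pH = 14 - pOH = 14 - 0.111427
pH = 13.888573, rounded to 4 dp:

13.8886


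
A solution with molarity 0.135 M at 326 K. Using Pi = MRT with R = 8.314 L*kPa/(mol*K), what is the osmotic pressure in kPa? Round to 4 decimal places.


Osmotic pressure (van't Hoff): Pi = M*R*T.
RT = 8.314 * 326 = 2710.364
Pi = 0.135 * 2710.364
Pi = 365.89914 kPa, rounded to 4 dp:

365.8991 kPa


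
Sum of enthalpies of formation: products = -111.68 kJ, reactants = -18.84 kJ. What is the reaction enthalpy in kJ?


dH_rxn = sum(dH_f products) - sum(dH_f reactants)
dH_rxn = -111.68 - (-18.84)
dH_rxn = -92.84 kJ:

-92.84 kJ


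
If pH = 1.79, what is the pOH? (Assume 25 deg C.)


At 25 deg C, pH + pOH = 14.
pOH = 14 - pH = 14 - 1.79
pOH = 12.21:

12.21


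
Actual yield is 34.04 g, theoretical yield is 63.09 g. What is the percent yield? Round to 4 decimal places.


% yield = 100 * actual / theoretical
% yield = 100 * 34.04 / 63.09
% yield = 53.95466793 %, rounded to 4 dp:

53.9547 %


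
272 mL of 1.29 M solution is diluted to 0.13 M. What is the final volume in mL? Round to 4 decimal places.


Dilution: M1*V1 = M2*V2, solve for V2.
V2 = M1*V1 / M2
V2 = 1.29 * 272 / 0.13
V2 = 350.88 / 0.13
V2 = 2699.07692308 mL, rounded to 4 dp:

2699.0769 mL


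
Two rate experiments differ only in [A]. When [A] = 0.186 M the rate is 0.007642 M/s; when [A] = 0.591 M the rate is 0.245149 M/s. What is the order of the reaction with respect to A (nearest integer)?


Rate is proportional to [A]^n, so rate2/rate1 = ([A]2/[A]1)^n. Take logs to solve for n.
rate2/rate1 = 0.245149 / 0.007642 = 32.0792
[A]2/[A]1 = 0.591 / 0.186 = 3.1774
n = ln(32.0792) / ln(3.1774) = 3.0
Nearest integer order:

3


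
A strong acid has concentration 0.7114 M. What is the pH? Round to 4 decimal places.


A strong acid dissociates completely, so [H+] equals the given concentration.
pH = -log10([H+]) = -log10(0.7114)
pH = 0.14788614, rounded to 4 dp:

0.1479


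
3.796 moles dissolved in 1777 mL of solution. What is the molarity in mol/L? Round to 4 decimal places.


Convert volume to liters: V_L = V_mL / 1000.
V_L = 1777 / 1000 = 1.777 L
M = n / V_L = 3.796 / 1.777
M = 2.13618458 mol/L, rounded to 4 dp:

2.1362 mol/L


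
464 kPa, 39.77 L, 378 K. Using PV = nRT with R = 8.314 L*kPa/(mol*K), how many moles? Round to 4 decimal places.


PV = nRT, solve for n = PV / (RT).
PV = 464 * 39.77 = 18453.28
RT = 8.314 * 378 = 3142.692
n = 18453.28 / 3142.692
n = 5.87180672 mol, rounded to 4 dp:

5.8718 mol


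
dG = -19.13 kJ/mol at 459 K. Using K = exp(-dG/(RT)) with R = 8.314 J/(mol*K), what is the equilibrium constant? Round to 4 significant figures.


dG is in kJ/mol; multiply by 1000 to match R in J/(mol*K).
RT = 8.314 * 459 = 3816.126 J/mol
exponent = -dG*1000 / (RT) = -(-19.13*1000) / 3816.126 = 5.0129372
K = exp(5.0129372)
K = 150.34568, rounded to 4 significant figures:

150.3


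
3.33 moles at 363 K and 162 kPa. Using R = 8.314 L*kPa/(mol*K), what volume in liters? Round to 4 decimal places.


PV = nRT, solve for V = nRT / P.
nRT = 3.33 * 8.314 * 363 = 10049.8801
V = 10049.8801 / 162
V = 62.03629691 L, rounded to 4 dp:

62.0363 L


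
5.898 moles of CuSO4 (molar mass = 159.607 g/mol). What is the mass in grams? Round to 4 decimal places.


mass = n * M
mass = 5.898 * 159.607
mass = 941.362086 g, rounded to 4 dp:

941.3621 g


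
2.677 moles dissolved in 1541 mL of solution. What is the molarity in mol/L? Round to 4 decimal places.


Convert volume to liters: V_L = V_mL / 1000.
V_L = 1541 / 1000 = 1.541 L
M = n / V_L = 2.677 / 1.541
M = 1.73718365 mol/L, rounded to 4 dp:

1.7372 mol/L


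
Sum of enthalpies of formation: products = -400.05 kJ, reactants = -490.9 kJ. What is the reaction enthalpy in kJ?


dH_rxn = sum(dH_f products) - sum(dH_f reactants)
dH_rxn = -400.05 - (-490.9)
dH_rxn = 90.85 kJ:

90.85 kJ


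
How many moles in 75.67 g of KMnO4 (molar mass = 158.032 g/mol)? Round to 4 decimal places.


n = mass / M
n = 75.67 / 158.032
n = 0.47882707 mol, rounded to 4 dp:

0.4788 mol


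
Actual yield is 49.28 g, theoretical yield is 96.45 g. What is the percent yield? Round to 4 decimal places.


% yield = 100 * actual / theoretical
% yield = 100 * 49.28 / 96.45
% yield = 51.093831 %, rounded to 4 dp:

51.0938 %


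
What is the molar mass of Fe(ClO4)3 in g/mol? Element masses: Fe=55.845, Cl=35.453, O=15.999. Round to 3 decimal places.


M = sum(count * atomic_mass) over atoms.
M = 1*55.845 + 3*35.453 + 12*15.999
M = 55.845 + 106.359 + 191.988
M = 354.192 g/mol, rounded to 3 dp:

354.192 g/mol


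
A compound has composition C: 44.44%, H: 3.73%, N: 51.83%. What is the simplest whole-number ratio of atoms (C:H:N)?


Assume 100 g of compound, divide each mass% by atomic mass to get moles, then normalize by the smallest to get a raw atom ratio.
Moles per 100 g: C: 44.44/12.011 = 3.6999, H: 3.73/1.008 = 3.7004, N: 51.83/14.007 = 3.7003
Raw ratio (divide by min = 3.6999): C: 1.0, H: 1.0, N: 1.0
Multiply by 1 to clear fractions: C: 1.0 ~= 1, H: 1.0 ~= 1, N: 1.0 ~= 1
Reduce by GCD to get the simplest whole-number ratio:

1:1:1


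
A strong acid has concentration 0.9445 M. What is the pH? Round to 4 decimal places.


A strong acid dissociates completely, so [H+] equals the given concentration.
pH = -log10([H+]) = -log10(0.9445)
pH = 0.02479804, rounded to 4 dp:

0.0248


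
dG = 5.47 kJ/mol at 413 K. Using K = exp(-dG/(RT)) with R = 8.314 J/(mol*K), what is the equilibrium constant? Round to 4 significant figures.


dG is in kJ/mol; multiply by 1000 to match R in J/(mol*K).
RT = 8.314 * 413 = 3433.682 J/mol
exponent = -dG*1000 / (RT) = -(5.47*1000) / 3433.682 = -1.5930421
K = exp(-1.5930421)
K = 0.20330619, rounded to 4 significant figures:

0.2033


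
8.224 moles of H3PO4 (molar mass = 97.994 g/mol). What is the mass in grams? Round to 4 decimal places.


mass = n * M
mass = 8.224 * 97.994
mass = 805.902656 g, rounded to 4 dp:

805.9027 g


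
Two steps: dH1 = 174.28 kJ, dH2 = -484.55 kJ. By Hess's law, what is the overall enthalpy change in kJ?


Hess's law: enthalpy is a state function, so add the step enthalpies.
dH_total = dH1 + dH2 = 174.28 + (-484.55)
dH_total = -310.27 kJ:

-310.27 kJ


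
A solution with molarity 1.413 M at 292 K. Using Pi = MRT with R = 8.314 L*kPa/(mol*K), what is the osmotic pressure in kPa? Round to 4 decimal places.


Osmotic pressure (van't Hoff): Pi = M*R*T.
RT = 8.314 * 292 = 2427.688
Pi = 1.413 * 2427.688
Pi = 3430.323144 kPa, rounded to 4 dp:

3430.3231 kPa


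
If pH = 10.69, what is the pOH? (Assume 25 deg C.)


At 25 deg C, pH + pOH = 14.
pOH = 14 - pH = 14 - 10.69
pOH = 3.31:

3.31


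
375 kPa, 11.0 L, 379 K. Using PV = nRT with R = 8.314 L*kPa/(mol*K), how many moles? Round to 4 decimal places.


PV = nRT, solve for n = PV / (RT).
PV = 375 * 11.0 = 4125.0
RT = 8.314 * 379 = 3151.006
n = 4125.0 / 3151.006
n = 1.30910573 mol, rounded to 4 dp:

1.3091 mol


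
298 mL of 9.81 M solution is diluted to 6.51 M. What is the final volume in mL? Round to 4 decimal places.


Dilution: M1*V1 = M2*V2, solve for V2.
V2 = M1*V1 / M2
V2 = 9.81 * 298 / 6.51
V2 = 2923.38 / 6.51
V2 = 449.05990783 mL, rounded to 4 dp:

449.0599 mL


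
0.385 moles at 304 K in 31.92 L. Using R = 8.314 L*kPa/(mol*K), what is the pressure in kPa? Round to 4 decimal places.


PV = nRT, solve for P = nRT / V.
nRT = 0.385 * 8.314 * 304 = 973.0706
P = 973.0706 / 31.92
P = 30.48466792 kPa, rounded to 4 dp:

30.4847 kPa


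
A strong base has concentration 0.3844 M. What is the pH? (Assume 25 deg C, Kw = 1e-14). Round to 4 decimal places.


A strong base dissociates completely, so [OH-] equals the given concentration.
pOH = -log10([OH-]) = -log10(0.3844) = 0.415217
pH = 14 - pOH = 14 - 0.415217
pH = 13.584783, rounded to 4 dp:

13.5848


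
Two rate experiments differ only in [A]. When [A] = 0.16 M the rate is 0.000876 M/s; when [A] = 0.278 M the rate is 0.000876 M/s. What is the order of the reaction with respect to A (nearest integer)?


Rate is proportional to [A]^n, so rate2/rate1 = ([A]2/[A]1)^n. Take logs to solve for n.
rate2/rate1 = 0.000876 / 0.000876 = 1.0
[A]2/[A]1 = 0.278 / 0.16 = 1.7375
n = ln(1.0) / ln(1.7375) = 0.0
Nearest integer order:

0


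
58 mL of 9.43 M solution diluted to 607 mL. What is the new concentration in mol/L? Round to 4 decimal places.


Dilution: M1*V1 = M2*V2, solve for M2.
M2 = M1*V1 / V2
M2 = 9.43 * 58 / 607
M2 = 546.94 / 607
M2 = 0.90105437 mol/L, rounded to 4 dp:

0.9011 mol/L


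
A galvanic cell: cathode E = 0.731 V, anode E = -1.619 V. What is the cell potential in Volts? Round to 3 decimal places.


Standard cell potential: E_cell = E_cathode - E_anode.
E_cell = 0.731 - (-1.619)
E_cell = 2.35 V, rounded to 3 dp:

2.350 V


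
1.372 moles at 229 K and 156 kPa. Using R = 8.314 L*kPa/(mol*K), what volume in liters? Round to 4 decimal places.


PV = nRT, solve for V = nRT / P.
nRT = 1.372 * 8.314 * 229 = 2612.159
V = 2612.159 / 156
V = 16.74460897 L, rounded to 4 dp:

16.7446 L


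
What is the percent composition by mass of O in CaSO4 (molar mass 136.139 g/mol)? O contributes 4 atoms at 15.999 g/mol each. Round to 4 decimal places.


pct = 100 * (n_elem * M_elem) / M_total
mass_contribution = 4 * 15.999 = 63.996 g/mol
pct = 100 * 63.996 / 136.139
pct = 47.00783758 %, rounded to 4 dp:

47.0078 %


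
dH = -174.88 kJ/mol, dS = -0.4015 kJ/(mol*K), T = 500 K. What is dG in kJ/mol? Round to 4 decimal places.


Gibbs: dG = dH - T*dS (consistent units, dS already in kJ/(mol*K)).
T*dS = 500 * -0.4015 = -200.75
dG = -174.88 - (-200.75)
dG = 25.87 kJ/mol, rounded to 4 dp:

25.8700 kJ/mol


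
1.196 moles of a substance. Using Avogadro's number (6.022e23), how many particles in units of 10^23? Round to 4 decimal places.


N = n * NA, then divide by 1e23 for the requested units.
N / 1e23 = n * 6.022
N / 1e23 = 1.196 * 6.022
N / 1e23 = 7.202312, rounded to 4 dp:

7.2023


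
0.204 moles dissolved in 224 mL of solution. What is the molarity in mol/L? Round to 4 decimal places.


Convert volume to liters: V_L = V_mL / 1000.
V_L = 224 / 1000 = 0.224 L
M = n / V_L = 0.204 / 0.224
M = 0.91071429 mol/L, rounded to 4 dp:

0.9107 mol/L


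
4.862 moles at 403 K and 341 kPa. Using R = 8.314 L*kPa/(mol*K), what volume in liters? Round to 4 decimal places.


PV = nRT, solve for V = nRT / P.
nRT = 4.862 * 8.314 * 403 = 16290.3352
V = 16290.3352 / 341
V = 47.77224399 L, rounded to 4 dp:

47.7722 L


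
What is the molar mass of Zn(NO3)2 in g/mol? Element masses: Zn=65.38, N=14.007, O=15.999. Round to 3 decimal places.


M = sum(count * atomic_mass) over atoms.
M = 1*65.38 + 2*14.007 + 6*15.999
M = 65.38 + 28.014 + 95.994
M = 189.388 g/mol, rounded to 3 dp:

189.388 g/mol


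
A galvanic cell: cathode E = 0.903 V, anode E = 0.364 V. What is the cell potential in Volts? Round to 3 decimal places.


Standard cell potential: E_cell = E_cathode - E_anode.
E_cell = 0.903 - (0.364)
E_cell = 0.539 V, rounded to 3 dp:

0.539 V


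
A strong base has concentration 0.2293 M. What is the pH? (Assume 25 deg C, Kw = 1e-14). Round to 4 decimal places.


A strong base dissociates completely, so [OH-] equals the given concentration.
pOH = -log10([OH-]) = -log10(0.2293) = 0.639596
pH = 14 - pOH = 14 - 0.639596
pH = 13.360404, rounded to 4 dp:

13.3604


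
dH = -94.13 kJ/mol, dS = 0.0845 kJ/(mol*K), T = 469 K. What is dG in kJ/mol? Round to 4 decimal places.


Gibbs: dG = dH - T*dS (consistent units, dS already in kJ/(mol*K)).
T*dS = 469 * 0.0845 = 39.6305
dG = -94.13 - (39.6305)
dG = -133.7605 kJ/mol, rounded to 4 dp:

-133.7605 kJ/mol


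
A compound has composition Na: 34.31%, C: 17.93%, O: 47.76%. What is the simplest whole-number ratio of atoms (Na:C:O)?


Assume 100 g of compound, divide each mass% by atomic mass to get moles, then normalize by the smallest to get a raw atom ratio.
Moles per 100 g: Na: 34.31/22.99 = 1.4924, C: 17.93/12.011 = 1.4928, O: 47.76/15.999 = 2.9852
Raw ratio (divide by min = 1.4924): Na: 1.0, C: 1.0, O: 2.0
Multiply by 1 to clear fractions: Na: 1.0 ~= 1, C: 1.0 ~= 1, O: 2.0 ~= 2
Reduce by GCD to get the simplest whole-number ratio:

1:1:2


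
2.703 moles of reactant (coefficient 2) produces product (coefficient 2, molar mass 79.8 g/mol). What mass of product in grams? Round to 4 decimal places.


Use the coefficient ratio to convert reactant moles to product moles, then multiply by the product's molar mass.
moles_P = moles_R * (coeff_P / coeff_R) = 2.703 * (2/2) = 2.703
mass_P = moles_P * M_P = 2.703 * 79.8
mass_P = 215.6994 g, rounded to 4 dp:

215.6994 g


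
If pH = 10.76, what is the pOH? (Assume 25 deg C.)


At 25 deg C, pH + pOH = 14.
pOH = 14 - pH = 14 - 10.76
pOH = 3.24:

3.24


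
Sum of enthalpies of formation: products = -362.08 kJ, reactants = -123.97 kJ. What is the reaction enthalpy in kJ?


dH_rxn = sum(dH_f products) - sum(dH_f reactants)
dH_rxn = -362.08 - (-123.97)
dH_rxn = -238.11 kJ:

-238.11 kJ


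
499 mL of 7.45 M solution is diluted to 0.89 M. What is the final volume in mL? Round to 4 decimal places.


Dilution: M1*V1 = M2*V2, solve for V2.
V2 = M1*V1 / M2
V2 = 7.45 * 499 / 0.89
V2 = 3717.55 / 0.89
V2 = 4177.02247191 mL, rounded to 4 dp:

4177.0225 mL


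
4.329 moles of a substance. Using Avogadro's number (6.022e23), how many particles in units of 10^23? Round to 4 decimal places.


N = n * NA, then divide by 1e23 for the requested units.
N / 1e23 = n * 6.022
N / 1e23 = 4.329 * 6.022
N / 1e23 = 26.069238, rounded to 4 dp:

26.0692


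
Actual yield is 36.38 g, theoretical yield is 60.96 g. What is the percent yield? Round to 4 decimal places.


% yield = 100 * actual / theoretical
% yield = 100 * 36.38 / 60.96
% yield = 59.67847769 %, rounded to 4 dp:

59.6785 %


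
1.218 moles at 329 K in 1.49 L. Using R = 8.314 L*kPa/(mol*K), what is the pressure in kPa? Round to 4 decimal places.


PV = nRT, solve for P = nRT / V.
nRT = 1.218 * 8.314 * 329 = 3331.6027
P = 3331.6027 / 1.49
P = 2235.97496644 kPa, rounded to 4 dp:

2235.9750 kPa


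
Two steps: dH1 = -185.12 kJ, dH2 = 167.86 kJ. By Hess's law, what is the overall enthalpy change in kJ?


Hess's law: enthalpy is a state function, so add the step enthalpies.
dH_total = dH1 + dH2 = -185.12 + (167.86)
dH_total = -17.26 kJ:

-17.26 kJ


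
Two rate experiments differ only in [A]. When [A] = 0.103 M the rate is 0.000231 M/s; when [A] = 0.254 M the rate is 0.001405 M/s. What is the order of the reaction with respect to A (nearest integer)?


Rate is proportional to [A]^n, so rate2/rate1 = ([A]2/[A]1)^n. Take logs to solve for n.
rate2/rate1 = 0.001405 / 0.000231 = 6.0823
[A]2/[A]1 = 0.254 / 0.103 = 2.466
n = ln(6.0823) / ln(2.466) = 2.0
Nearest integer order:

2


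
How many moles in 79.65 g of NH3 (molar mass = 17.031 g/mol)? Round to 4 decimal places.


n = mass / M
n = 79.65 / 17.031
n = 4.6767659 mol, rounded to 4 dp:

4.6768 mol


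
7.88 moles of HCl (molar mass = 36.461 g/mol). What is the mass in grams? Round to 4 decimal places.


mass = n * M
mass = 7.88 * 36.461
mass = 287.31268 g, rounded to 4 dp:

287.3127 g


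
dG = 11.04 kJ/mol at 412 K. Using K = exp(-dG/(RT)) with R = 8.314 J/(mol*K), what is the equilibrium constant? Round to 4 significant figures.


dG is in kJ/mol; multiply by 1000 to match R in J/(mol*K).
RT = 8.314 * 412 = 3425.368 J/mol
exponent = -dG*1000 / (RT) = -(11.04*1000) / 3425.368 = -3.22301137
K = exp(-3.22301137)
K = 0.03983492, rounded to 4 significant figures:

0.03983


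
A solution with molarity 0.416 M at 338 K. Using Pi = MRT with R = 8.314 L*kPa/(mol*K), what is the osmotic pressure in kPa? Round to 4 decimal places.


Osmotic pressure (van't Hoff): Pi = M*R*T.
RT = 8.314 * 338 = 2810.132
Pi = 0.416 * 2810.132
Pi = 1169.014912 kPa, rounded to 4 dp:

1169.0149 kPa


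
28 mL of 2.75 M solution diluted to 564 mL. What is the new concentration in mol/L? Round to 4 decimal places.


Dilution: M1*V1 = M2*V2, solve for M2.
M2 = M1*V1 / V2
M2 = 2.75 * 28 / 564
M2 = 77.0 / 564
M2 = 0.13652482 mol/L, rounded to 4 dp:

0.1365 mol/L


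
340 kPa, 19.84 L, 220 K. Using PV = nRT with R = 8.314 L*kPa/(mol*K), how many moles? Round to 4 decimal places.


PV = nRT, solve for n = PV / (RT).
PV = 340 * 19.84 = 6745.6
RT = 8.314 * 220 = 1829.08
n = 6745.6 / 1829.08
n = 3.68797428 mol, rounded to 4 dp:

3.6880 mol


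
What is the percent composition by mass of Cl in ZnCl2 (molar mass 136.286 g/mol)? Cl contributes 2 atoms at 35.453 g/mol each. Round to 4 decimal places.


pct = 100 * (n_elem * M_elem) / M_total
mass_contribution = 2 * 35.453 = 70.906 g/mol
pct = 100 * 70.906 / 136.286
pct = 52.02735424 %, rounded to 4 dp:

52.0274 %


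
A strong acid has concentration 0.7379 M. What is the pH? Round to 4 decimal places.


A strong acid dissociates completely, so [H+] equals the given concentration.
pH = -log10([H+]) = -log10(0.7379)
pH = 0.13200249, rounded to 4 dp:

0.1320


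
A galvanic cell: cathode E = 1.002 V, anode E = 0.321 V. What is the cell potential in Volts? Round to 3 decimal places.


Standard cell potential: E_cell = E_cathode - E_anode.
E_cell = 1.002 - (0.321)
E_cell = 0.681 V, rounded to 3 dp:

0.681 V


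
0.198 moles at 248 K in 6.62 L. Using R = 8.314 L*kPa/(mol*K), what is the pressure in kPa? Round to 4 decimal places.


PV = nRT, solve for P = nRT / V.
nRT = 0.198 * 8.314 * 248 = 408.2507
P = 408.2507 / 6.62
P = 61.66929003 kPa, rounded to 4 dp:

61.6693 kPa


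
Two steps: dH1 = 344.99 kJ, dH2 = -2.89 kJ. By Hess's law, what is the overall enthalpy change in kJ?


Hess's law: enthalpy is a state function, so add the step enthalpies.
dH_total = dH1 + dH2 = 344.99 + (-2.89)
dH_total = 342.1 kJ:

342.10 kJ


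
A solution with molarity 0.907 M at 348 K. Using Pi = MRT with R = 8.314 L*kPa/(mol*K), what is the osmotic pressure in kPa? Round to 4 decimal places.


Osmotic pressure (van't Hoff): Pi = M*R*T.
RT = 8.314 * 348 = 2893.272
Pi = 0.907 * 2893.272
Pi = 2624.197704 kPa, rounded to 4 dp:

2624.1977 kPa


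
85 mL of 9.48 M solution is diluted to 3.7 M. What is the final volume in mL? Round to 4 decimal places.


Dilution: M1*V1 = M2*V2, solve for V2.
V2 = M1*V1 / M2
V2 = 9.48 * 85 / 3.7
V2 = 805.8 / 3.7
V2 = 217.78378378 mL, rounded to 4 dp:

217.7838 mL


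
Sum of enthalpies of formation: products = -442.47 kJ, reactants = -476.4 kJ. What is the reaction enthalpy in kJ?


dH_rxn = sum(dH_f products) - sum(dH_f reactants)
dH_rxn = -442.47 - (-476.4)
dH_rxn = 33.93 kJ:

33.93 kJ


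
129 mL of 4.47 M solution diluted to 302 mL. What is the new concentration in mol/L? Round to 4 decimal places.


Dilution: M1*V1 = M2*V2, solve for M2.
M2 = M1*V1 / V2
M2 = 4.47 * 129 / 302
M2 = 576.63 / 302
M2 = 1.90937086 mol/L, rounded to 4 dp:

1.9094 mol/L


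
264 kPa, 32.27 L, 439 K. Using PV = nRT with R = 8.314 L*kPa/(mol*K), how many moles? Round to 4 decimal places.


PV = nRT, solve for n = PV / (RT).
PV = 264 * 32.27 = 8519.28
RT = 8.314 * 439 = 3649.846
n = 8519.28 / 3649.846
n = 2.3341478 mol, rounded to 4 dp:

2.3341 mol


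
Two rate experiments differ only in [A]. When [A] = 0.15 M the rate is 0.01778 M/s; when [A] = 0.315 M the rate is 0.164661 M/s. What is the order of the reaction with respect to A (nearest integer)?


Rate is proportional to [A]^n, so rate2/rate1 = ([A]2/[A]1)^n. Take logs to solve for n.
rate2/rate1 = 0.164661 / 0.01778 = 9.261
[A]2/[A]1 = 0.315 / 0.15 = 2.1
n = ln(9.261) / ln(2.1) = 3.0
Nearest integer order:

3


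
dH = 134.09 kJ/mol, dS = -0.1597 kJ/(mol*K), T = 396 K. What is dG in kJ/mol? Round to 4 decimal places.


Gibbs: dG = dH - T*dS (consistent units, dS already in kJ/(mol*K)).
T*dS = 396 * -0.1597 = -63.2412
dG = 134.09 - (-63.2412)
dG = 197.3312 kJ/mol, rounded to 4 dp:

197.3312 kJ/mol


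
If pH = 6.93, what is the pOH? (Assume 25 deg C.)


At 25 deg C, pH + pOH = 14.
pOH = 14 - pH = 14 - 6.93
pOH = 7.07:

7.07


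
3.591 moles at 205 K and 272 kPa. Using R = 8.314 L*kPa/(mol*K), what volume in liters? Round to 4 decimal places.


PV = nRT, solve for V = nRT / P.
nRT = 3.591 * 8.314 * 205 = 6120.3927
V = 6120.3927 / 272
V = 22.50144375 L, rounded to 4 dp:

22.5014 L


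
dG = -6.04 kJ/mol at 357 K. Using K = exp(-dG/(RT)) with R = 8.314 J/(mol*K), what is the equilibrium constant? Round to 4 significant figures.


dG is in kJ/mol; multiply by 1000 to match R in J/(mol*K).
RT = 8.314 * 357 = 2968.098 J/mol
exponent = -dG*1000 / (RT) = -(-6.04*1000) / 2968.098 = 2.03497324
K = exp(2.03497324)
K = 7.6520474, rounded to 4 significant figures:

7.652


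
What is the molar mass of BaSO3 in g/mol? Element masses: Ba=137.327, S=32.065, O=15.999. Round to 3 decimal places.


M = sum(count * atomic_mass) over atoms.
M = 1*137.327 + 1*32.065 + 3*15.999
M = 137.327 + 32.065 + 47.997
M = 217.389 g/mol, rounded to 3 dp:

217.389 g/mol


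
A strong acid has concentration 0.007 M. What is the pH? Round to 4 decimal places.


A strong acid dissociates completely, so [H+] equals the given concentration.
pH = -log10([H+]) = -log10(0.007)
pH = 2.15490196, rounded to 4 dp:

2.1549


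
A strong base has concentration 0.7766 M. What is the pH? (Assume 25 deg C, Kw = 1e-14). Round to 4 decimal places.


A strong base dissociates completely, so [OH-] equals the given concentration.
pOH = -log10([OH-]) = -log10(0.7766) = 0.109803
pH = 14 - pOH = 14 - 0.109803
pH = 13.890197, rounded to 4 dp:

13.8902
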